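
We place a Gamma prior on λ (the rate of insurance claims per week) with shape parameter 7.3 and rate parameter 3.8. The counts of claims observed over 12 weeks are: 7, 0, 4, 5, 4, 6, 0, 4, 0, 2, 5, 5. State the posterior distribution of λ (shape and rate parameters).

Posterior: Gamma(shape=49.3, rate=15.8)

The Poisson likelihood adds the total count to the shape and the number of exposure periods to the rate. Here ∑xᵢ = 42 and n = 12, so shape 7.3→49.3 and rate 3.8→15.8.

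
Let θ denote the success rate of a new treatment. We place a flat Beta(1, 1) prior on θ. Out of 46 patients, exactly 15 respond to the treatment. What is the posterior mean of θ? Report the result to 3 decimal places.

Posterior mean ≈ 0.333

The binomial likelihood is conjugate to the Beta prior: with 15 successes and 31 failures, the posterior is Beta(1+15, 1+31) = Beta(16, 32).
E[θ | data] = 16/(16+32) = 0.333.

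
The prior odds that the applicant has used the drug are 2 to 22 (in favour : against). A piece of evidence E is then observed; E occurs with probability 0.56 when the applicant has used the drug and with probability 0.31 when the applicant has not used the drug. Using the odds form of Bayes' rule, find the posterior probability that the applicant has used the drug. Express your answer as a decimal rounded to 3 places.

Posterior probability ≈ 0.141

Prior odds = 2/22 = 0.090909. In log-odds, ln(0.090909) = -2.3979.
Add log likelihood ratio: ln(1.8065) = 0.59136.
Posterior log-odds = -1.8065, so posterior odds = exp(-1.8065) = 0.16422. Converting, P(H|E) = 0.16422/1.1642 = 0.141.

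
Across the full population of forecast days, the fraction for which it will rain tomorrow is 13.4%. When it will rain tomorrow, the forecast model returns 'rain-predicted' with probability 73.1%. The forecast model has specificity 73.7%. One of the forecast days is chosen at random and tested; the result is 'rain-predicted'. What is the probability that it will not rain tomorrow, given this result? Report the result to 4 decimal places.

P(¬H | E) ≈ 0.6993

Let H be the event that it will rain tomorrow. P(H) = 0.134, so P(¬H) = 0.866. With E the 'rain-predicted' result, P(E|H) = 0.731 and P(E|¬H) = 0.263.
P(E) = 0.731·0.134 + 0.263·0.866 = 0.097954 + 0.22776 = 0.32571.
By Bayes' theorem, P(H|E) = 0.097954 / 0.32571 = 0.3007. Hence P(¬H|E) = 1 − 0.3007 = 0.6993.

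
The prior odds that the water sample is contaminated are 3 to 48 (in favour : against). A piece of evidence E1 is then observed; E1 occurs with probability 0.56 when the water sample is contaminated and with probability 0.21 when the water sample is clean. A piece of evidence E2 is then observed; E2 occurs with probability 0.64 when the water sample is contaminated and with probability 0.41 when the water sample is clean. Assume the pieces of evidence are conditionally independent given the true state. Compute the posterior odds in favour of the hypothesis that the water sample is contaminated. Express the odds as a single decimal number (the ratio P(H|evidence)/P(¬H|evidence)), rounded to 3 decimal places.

Prior odds = 3/48 = 0.062500.
Likelihood ratio for E1 = 0.56/0.21 = 2.6667.
Likelihood ratio for E2 = 0.64/0.41 = 1.5610.
Posterior odds = prior odds × LR₁ × LR₂ = 0.26016.

Posterior odds ≈ 0.260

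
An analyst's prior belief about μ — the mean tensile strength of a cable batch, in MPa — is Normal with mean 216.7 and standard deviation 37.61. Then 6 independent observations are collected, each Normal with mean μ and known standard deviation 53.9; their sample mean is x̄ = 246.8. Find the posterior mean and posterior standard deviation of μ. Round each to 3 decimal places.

Posterior mean ≈ 239.124; posterior SD ≈ 18.993

With known σ, the Normal prior is conjugate. Weight on the data is w = (n/σ²)/(n/σ² + 1/τ₀²) = 0.00206526/(0.00206526+0.00070696) = 0.74498.
Posterior mean = w·x̄ + (1−w)·μ₀ = 0.74498·246.8 + 0.25502·216.7 = 239.124. Posterior variance = 1/(0.00206526+0.00070696) = 360.723, so SD = 18.993.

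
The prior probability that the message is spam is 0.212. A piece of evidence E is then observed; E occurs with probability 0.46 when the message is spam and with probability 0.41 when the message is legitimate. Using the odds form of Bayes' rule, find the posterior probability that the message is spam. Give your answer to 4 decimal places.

Prior odds = 0.212/(1−0.212) = 0.26904. In log-odds, ln(0.26904) = -1.3129.
Add log likelihood ratio: ln(1.1220) = 0.11507.
Posterior log-odds = -1.1978, so posterior odds = exp(-1.1978) = 0.30184. Converting, P(H|E) = 0.30184/1.3018 = 0.2319.

Posterior probability ≈ 0.2319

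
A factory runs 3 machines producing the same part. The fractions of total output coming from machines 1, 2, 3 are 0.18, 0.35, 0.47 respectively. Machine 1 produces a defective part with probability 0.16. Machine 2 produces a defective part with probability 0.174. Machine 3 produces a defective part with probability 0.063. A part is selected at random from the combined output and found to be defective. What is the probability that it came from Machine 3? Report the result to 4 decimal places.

Posterior probability ≈ 0.2482

Tabulate prior·likelihood by source: [1] prior 0.18, lik 0.16, product 0.02880; [2] prior 0.35, lik 0.174, product 0.06090; [3] prior 0.47, lik 0.063, product 0.02961.
Normalizing constant = 0.11931; the posterior for Machine 3 is its product over the sum, 0.02961/0.11931 = 0.2482.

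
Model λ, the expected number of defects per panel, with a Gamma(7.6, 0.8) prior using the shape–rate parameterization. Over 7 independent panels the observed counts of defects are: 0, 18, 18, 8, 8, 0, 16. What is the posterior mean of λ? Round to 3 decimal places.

Posterior mean ≈ 9.692

The Poisson likelihood adds the total count to the shape and the number of exposure periods to the rate. Here ∑xᵢ = 68 and n = 7, so shape 7.6→75.6 and rate 0.8→7.8.
E[λ | data] = 75.6/7.8 = 9.692.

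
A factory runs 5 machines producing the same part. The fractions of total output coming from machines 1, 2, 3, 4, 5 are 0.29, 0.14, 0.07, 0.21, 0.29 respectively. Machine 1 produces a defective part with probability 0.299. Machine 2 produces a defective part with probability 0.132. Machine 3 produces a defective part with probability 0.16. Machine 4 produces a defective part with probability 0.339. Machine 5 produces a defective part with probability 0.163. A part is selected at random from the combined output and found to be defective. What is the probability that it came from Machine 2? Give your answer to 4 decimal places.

Tabulate prior·likelihood by source: [1] prior 0.29, lik 0.299, product 0.08671; [2] prior 0.14, lik 0.132, product 0.01848; [3] prior 0.07, lik 0.16, product 0.01120; [4] prior 0.21, lik 0.339, product 0.07119; [5] prior 0.29, lik 0.163, product 0.04727.
Normalizing constant = 0.23485; the posterior for Machine 2 is its product over the sum, 0.01848/0.23485 = 0.0787.

Posterior probability ≈ 0.0787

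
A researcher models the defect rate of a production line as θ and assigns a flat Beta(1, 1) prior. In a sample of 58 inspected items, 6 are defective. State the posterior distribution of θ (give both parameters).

Posterior: Beta(7, 53)

Observing 6 successes and 52 failures updates Beta(1, 1) by adding the success and failure counts to the two shape parameters: α = 1+6 = 7, β = 1+52 = 53.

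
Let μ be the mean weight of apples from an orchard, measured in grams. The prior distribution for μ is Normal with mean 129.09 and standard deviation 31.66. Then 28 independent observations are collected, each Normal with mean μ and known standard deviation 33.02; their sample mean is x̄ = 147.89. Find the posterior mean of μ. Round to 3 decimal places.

With known σ, the Normal prior is conjugate. Weight on the data is w = (n/σ²)/(n/σ² + 1/τ₀²) = 0.0256805/(0.0256805+0.00099765) = 0.96260.
Posterior mean = w·x̄ + (1−w)·μ₀ = 0.96260·147.89 + 0.037396·129.09 = 147.187.

Posterior mean ≈ 147.187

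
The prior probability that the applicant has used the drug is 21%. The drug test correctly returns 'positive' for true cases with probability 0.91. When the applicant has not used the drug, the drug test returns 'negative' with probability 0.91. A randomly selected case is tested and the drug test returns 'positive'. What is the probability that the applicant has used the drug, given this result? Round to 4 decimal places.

P(H | E) ≈ 0.7288

Let H be the event that the applicant has used the drug. P(H) = 0.21, so P(¬H) = 0.79. With E the 'positive' result, P(E|H) = 0.91 and P(E|¬H) = 0.09.
P(E) = 0.91·0.21 + 0.09·0.79 = 0.19110 + 0.071100 = 0.26220.
By Bayes' theorem, P(H|E) = 0.19110 / 0.26220 = 0.7288.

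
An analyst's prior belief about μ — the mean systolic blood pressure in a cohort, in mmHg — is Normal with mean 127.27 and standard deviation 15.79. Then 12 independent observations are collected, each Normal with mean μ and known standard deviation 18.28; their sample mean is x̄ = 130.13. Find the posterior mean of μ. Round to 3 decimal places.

Posterior mean ≈ 129.843

With known σ, the Normal prior is conjugate. Weight on the data is w = (n/σ²)/(n/σ² + 1/τ₀²) = 0.0359111/(0.0359111+0.00401084) = 0.89953.
Posterior mean = w·x̄ + (1−w)·μ₀ = 0.89953·130.13 + 0.10047·127.27 = 129.843.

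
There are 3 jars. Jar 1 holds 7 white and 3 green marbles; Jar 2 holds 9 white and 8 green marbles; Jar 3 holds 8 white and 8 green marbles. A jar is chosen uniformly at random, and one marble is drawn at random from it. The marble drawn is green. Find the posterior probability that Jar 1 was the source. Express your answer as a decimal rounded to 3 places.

Posterior probability ≈ 0.236

Tabulate prior·likelihood by source: [1] prior 0.333333, lik 0.3, product 0.1000; [2] prior 0.333333, lik 0.4706, product 0.1569; [3] prior 0.333333, lik 0.5, product 0.1667.
Normalizing constant = 0.42353; the posterior for Jar 1 is its product over the sum, 0.1000/0.42353 = 0.236.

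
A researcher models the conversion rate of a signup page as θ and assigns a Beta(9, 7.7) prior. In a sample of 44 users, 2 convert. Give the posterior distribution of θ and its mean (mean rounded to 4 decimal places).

Observing 2 successes and 42 failures updates Beta(9, 7.7) by adding the success and failure counts to the two shape parameters: α = 9+2 = 11, β = 7.7+42 = 49.7.
Posterior mean = α/(α+β) = 11/60.7 = 0.1812.

Posterior: Beta(11, 49.7); mean ≈ 0.1812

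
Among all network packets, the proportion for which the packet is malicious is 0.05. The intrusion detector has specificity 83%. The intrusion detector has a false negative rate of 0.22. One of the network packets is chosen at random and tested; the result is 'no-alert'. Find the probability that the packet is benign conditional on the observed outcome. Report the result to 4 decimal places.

P(¬H | E) ≈ 0.9862

Let H be the event that the packet is malicious. P(H) = 0.05, so P(¬H) = 0.95. With E the 'no-alert' result, P(E|H) = 0.22 and P(E|¬H) = 0.83.
P(E) = 0.22·0.05 + 0.83·0.95 = 0.011000 + 0.78850 = 0.79950.
By Bayes' theorem, P(H|E) = 0.011000 / 0.79950 = 0.0138. Hence P(¬H|E) = 1 − 0.0138 = 0.9862.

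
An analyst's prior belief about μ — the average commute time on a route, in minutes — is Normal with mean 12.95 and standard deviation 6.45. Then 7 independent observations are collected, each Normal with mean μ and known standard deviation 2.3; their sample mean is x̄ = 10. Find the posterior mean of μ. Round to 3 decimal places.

Posterior mean ≈ 10.053

Prior precision 1/τ₀² = 1/6.45² = 0.0240370; data precision n/σ² = 7/2.3² = 1.32325.
Posterior precision = 0.0240370 + 1.32325 = 1.34729.
Posterior mean = (0.0240370·12.95 + 1.32325·10) / 1.34729 = 10.053.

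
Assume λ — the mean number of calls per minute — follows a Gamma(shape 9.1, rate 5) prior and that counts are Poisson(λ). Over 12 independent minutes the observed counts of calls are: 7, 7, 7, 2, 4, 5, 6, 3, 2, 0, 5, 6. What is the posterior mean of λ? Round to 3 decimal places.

Posterior mean ≈ 3.712

The Poisson likelihood adds the total count to the shape and the number of exposure periods to the rate. Here ∑xᵢ = 54 and n = 12, so shape 9.1→63.1 and rate 5→17.
E[λ | data] = 63.1/17 = 3.712.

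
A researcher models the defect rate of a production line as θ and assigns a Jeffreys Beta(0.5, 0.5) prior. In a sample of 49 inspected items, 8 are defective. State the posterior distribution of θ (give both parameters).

Observing 8 successes and 41 failures updates Beta(0.5, 0.5) by adding the success and failure counts to the two shape parameters: α = 0.5+8 = 8.5, β = 0.5+41 = 41.5.

Posterior: Beta(8.5, 41.5)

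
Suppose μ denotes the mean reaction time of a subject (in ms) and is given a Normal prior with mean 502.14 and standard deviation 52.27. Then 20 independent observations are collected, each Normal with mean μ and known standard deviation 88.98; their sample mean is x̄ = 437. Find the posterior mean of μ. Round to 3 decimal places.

Posterior mean ≈ 445.244

Prior precision 1/τ₀² = 1/52.27² = 0.00036601; data precision n/σ² = 20/88.98² = 0.00252607.
Posterior precision = 0.00036601 + 0.00252607 = 0.00289208.
Posterior mean = (0.00036601·502.14 + 0.00252607·437) / 0.00289208 = 445.244.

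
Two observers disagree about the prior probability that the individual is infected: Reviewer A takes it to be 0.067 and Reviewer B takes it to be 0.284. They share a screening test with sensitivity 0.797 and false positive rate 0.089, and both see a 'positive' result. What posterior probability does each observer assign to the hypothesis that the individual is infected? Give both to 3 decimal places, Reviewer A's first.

Reviewer A: 0.391; Reviewer B: 0.780

P('+'|H) = 0.797, P('+'|¬H) = 0.089.
Reviewer A: numerator 0.797·0.067 = 0.053399; evidence = 0.053399+0.089·0.933 = 0.13644; posterior = 0.391.
Reviewer B: numerator 0.797·0.284 = 0.22635; evidence = 0.22635+0.089·0.716 = 0.29007; posterior = 0.780.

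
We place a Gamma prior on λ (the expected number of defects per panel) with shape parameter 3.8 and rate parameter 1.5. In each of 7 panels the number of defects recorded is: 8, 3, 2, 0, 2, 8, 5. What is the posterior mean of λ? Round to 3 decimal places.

Posterior mean ≈ 3.741

The Poisson likelihood adds the total count to the shape and the number of exposure periods to the rate. Here ∑xᵢ = 28 and n = 7, so shape 3.8→31.8 and rate 1.5→8.5.
Posterior mean = shape/rate = 31.8/8.5 = 3.741.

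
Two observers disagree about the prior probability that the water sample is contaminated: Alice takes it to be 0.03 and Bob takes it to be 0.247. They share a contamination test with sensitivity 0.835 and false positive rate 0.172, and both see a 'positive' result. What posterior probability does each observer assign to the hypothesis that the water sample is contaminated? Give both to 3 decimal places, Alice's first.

P('+'|H) = 0.835, P('+'|¬H) = 0.172.
Alice: numerator 0.835·0.03 = 0.025050; evidence = 0.025050+0.172·0.97 = 0.19189; posterior = 0.131.
Bob: numerator 0.835·0.247 = 0.20624; evidence = 0.20624+0.172·0.753 = 0.33576; posterior = 0.614.

Alice: 0.131; Bob: 0.614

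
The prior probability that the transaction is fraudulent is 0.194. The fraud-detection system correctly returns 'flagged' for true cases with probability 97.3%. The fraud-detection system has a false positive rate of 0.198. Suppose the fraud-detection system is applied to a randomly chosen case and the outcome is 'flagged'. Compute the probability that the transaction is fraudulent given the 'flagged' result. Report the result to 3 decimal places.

Let H be the event that the transaction is fraudulent. P(H) = 0.194, so P(¬H) = 0.806. With E the 'flagged' result, P(E|H) = 0.973 and P(E|¬H) = 0.198.
P(E) = 0.973·0.194 + 0.198·0.806 = 0.18876 + 0.15959 = 0.34835.
By Bayes' theorem, P(H|E) = 0.18876 / 0.34835 = 0.542.

P(H | E) ≈ 0.542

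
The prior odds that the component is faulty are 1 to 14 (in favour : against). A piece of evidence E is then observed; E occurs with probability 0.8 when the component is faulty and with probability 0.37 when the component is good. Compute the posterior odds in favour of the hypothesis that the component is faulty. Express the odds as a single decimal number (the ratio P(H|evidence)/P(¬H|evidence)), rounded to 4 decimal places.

Prior odds = 1/14 = 0.071429. In log-odds, ln(0.071429) = -2.6391.
Add log likelihood ratio: ln(2.1622) = 0.77111.
Posterior log-odds = -1.8679, so posterior odds = exp(-1.8679) = 0.15444.

Posterior odds ≈ 0.1544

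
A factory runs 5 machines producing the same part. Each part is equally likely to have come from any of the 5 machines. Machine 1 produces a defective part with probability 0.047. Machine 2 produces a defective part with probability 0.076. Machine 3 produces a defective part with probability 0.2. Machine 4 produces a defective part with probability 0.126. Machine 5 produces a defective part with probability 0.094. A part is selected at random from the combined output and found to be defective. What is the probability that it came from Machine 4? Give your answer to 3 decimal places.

Posterior probability ≈ 0.232

Tabulate prior·likelihood by source: [1] prior 0.2, lik 0.047, product 0.009400; [2] prior 0.2, lik 0.076, product 0.01520; [3] prior 0.2, lik 0.2, product 0.04000; [4] prior 0.2, lik 0.126, product 0.02520; [5] prior 0.2, lik 0.094, product 0.01880.
Normalizing constant = 0.10860; the posterior for Machine 4 is its product over the sum, 0.02520/0.10860 = 0.232.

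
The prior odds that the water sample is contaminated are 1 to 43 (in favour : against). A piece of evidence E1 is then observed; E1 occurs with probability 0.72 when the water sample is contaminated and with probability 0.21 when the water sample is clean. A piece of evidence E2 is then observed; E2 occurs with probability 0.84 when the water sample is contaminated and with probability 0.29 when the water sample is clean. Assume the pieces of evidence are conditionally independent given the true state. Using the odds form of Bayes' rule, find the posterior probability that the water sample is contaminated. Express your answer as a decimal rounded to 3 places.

Prior odds = 1/43 = 0.023256. In log-odds, ln(0.023256) = -3.7612.
Add log likelihood ratios: ln(3.4286) + ln(2.8966) = 2.2957.
Posterior log-odds = -1.4655, so posterior odds = exp(-1.4655) = 0.23095. Converting, P(H|E) = 0.23095/1.2310 = 0.188.

Posterior probability ≈ 0.188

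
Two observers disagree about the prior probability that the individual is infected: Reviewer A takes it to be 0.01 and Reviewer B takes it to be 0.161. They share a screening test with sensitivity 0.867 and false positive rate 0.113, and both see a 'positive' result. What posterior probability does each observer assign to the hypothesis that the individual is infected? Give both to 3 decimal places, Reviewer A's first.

The likelihood ratio for a 'positive' result is 0.867/0.113 = 7.6726.
Reviewer A: prior odds 0.01/0.99 = 0.010101; posterior odds 0.077501; posterior probability 0.072.
Reviewer B: prior odds 0.161/0.839 = 0.19190; posterior odds 1.4723; posterior probability 0.596.

Reviewer A: 0.072; Reviewer B: 0.596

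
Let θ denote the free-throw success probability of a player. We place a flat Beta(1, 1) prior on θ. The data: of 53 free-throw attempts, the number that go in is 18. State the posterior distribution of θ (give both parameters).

Observing 18 successes and 35 failures updates Beta(1, 1) by adding the success and failure counts to the two shape parameters: α = 1+18 = 19, β = 1+35 = 36.

Posterior: Beta(19, 36)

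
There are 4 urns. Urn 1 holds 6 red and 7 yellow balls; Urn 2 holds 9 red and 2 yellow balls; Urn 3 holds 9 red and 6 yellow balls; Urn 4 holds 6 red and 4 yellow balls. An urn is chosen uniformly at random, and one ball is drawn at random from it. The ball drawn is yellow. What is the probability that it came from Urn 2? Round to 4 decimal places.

Posterior probability ≈ 0.1196

P(yellow|Urn 1) = 0.5385; P(yellow|Urn 2) = 0.1818; P(yellow|Urn 3) = 0.4; P(yellow|Urn 4) = 0.4.
Prior × likelihood for each source: 0.25·0.5385=0.1346, 0.25·0.1818=0.04545, 0.25·0.4=0.1000, 0.25·0.4=0.1000. Summing gives P(yellow) = 0.38007.
P(Urn 2 | yellow) = 0.04545 / 0.38007 = 0.1196.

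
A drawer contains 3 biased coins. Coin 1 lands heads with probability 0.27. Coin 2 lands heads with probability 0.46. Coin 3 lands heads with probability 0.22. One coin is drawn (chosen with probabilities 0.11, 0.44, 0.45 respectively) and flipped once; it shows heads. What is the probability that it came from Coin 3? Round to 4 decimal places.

Posterior probability ≈ 0.2990

Tabulate prior·likelihood by source: [1] prior 0.11, lik 0.27, product 0.02970; [2] prior 0.44, lik 0.46, product 0.2024; [3] prior 0.45, lik 0.22, product 0.09900.
Normalizing constant = 0.33110; the posterior for Coin 3 is its product over the sum, 0.09900/0.33110 = 0.2990.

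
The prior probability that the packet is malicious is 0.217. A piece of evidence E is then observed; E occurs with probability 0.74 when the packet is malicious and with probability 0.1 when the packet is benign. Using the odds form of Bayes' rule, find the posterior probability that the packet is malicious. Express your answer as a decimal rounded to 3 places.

Posterior probability ≈ 0.672

Prior odds = 0.217/(1−0.217) = 0.27714.
Likelihood ratio for E = 0.74/0.1 = 7.4000.
Posterior odds = prior odds × LR = 2.0508.
Posterior probability = odds/(1+odds) = 2.0508/3.0508 = 0.672.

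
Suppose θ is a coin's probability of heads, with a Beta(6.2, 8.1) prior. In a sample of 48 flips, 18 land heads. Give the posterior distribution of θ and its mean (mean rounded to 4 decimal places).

Posterior: Beta(24.2, 38.1); mean ≈ 0.3884

The binomial likelihood is conjugate to the Beta prior: with 18 successes and 30 failures, the posterior is Beta(6.2+18, 8.1+30) = Beta(24.2, 38.1).
Posterior mean = α/(α+β) = 24.2/62.3 = 0.3884.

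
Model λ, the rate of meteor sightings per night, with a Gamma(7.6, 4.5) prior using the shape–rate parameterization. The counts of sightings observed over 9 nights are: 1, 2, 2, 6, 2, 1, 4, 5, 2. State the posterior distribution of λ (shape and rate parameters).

The Poisson likelihood adds the total count to the shape and the number of exposure periods to the rate. Here ∑xᵢ = 25 and n = 9, so shape 7.6→32.6 and rate 4.5→13.5.

Posterior: Gamma(shape=32.6, rate=13.5)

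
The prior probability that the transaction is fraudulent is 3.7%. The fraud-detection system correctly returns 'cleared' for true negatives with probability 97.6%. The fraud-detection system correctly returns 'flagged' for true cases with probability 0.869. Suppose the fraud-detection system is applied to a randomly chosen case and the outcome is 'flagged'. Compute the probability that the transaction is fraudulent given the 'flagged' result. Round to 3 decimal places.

P(H | E) ≈ 0.582

Write H for 'the transaction is fraudulent'. Prior odds H:¬H = 0.037/0.963 = 0.038422. For the 'flagged' outcome, the likelihood ratio is 0.869/0.024 = 36.208.
Posterior odds = 0.038422 × 36.208 = 1.3912, so P(H|E) = 1.3912/(1+1.3912) = 0.582.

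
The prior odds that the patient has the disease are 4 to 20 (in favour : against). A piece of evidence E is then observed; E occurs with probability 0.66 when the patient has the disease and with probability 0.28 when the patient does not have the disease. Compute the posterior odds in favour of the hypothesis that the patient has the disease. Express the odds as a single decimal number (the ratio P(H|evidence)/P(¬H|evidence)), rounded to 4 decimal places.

Prior odds = 4/20 = 0.20000. In log-odds, ln(0.20000) = -1.6094.
Add log likelihood ratio: ln(2.3571) = 0.85745.
Posterior log-odds = -0.75199, so posterior odds = exp(-0.75199) = 0.47143.

Posterior odds ≈ 0.4714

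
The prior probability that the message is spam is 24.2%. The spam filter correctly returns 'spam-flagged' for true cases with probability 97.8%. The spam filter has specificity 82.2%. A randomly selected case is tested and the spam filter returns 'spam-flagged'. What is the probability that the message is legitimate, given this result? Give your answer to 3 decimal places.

Write H for 'the message is spam'. Prior odds H:¬H = 0.242/0.758 = 0.31926. For the 'spam-flagged' outcome, the likelihood ratio is 0.978/0.178 = 5.4944.
Posterior odds = 0.31926 × 5.4944 = 1.7541, so P(H|E) = 1.7541/(1+1.7541) = 0.637. Then P(¬H|E) = 1 − 0.637 = 0.363.

P(¬H | E) ≈ 0.363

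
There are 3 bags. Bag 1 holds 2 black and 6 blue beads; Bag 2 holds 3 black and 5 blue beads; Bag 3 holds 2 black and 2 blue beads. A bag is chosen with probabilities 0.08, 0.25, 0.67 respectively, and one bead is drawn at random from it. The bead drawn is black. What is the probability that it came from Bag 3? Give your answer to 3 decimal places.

Posterior probability ≈ 0.747

Tabulate prior·likelihood by source: [1] prior 0.08, lik 0.25, product 0.02000; [2] prior 0.25, lik 0.375, product 0.09375; [3] prior 0.67, lik 0.5, product 0.3350.
Normalizing constant = 0.44875; the posterior for Bag 3 is its product over the sum, 0.3350/0.44875 = 0.747.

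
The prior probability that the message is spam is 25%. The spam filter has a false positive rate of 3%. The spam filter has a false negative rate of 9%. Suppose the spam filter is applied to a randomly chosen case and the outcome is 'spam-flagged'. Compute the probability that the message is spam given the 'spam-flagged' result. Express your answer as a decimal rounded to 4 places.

Write H for 'the message is spam'. Prior odds H:¬H = 0.25/0.75 = 0.33333. For the 'spam-flagged' outcome, the likelihood ratio is 0.91/0.03 = 30.333.
Posterior odds = 0.33333 × 30.333 = 10.111, so P(H|E) = 10.111/(1+10.111) = 0.9100.

P(H | E) ≈ 0.9100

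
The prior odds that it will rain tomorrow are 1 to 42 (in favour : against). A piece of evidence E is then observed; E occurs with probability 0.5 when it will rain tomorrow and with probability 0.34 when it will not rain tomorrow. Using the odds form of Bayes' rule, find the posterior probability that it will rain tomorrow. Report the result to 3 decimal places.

Posterior probability ≈ 0.034

Prior odds = 1/42 = 0.023810.
Likelihood ratio for E = 0.5/0.34 = 1.4706.
Posterior odds = prior odds × LR = 0.035014.
Posterior probability = odds/(1+odds) = 0.035014/1.0350 = 0.034.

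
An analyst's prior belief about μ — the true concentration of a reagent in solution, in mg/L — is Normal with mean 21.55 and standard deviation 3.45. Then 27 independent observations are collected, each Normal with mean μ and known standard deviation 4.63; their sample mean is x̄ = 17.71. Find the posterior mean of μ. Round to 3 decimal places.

Posterior mean ≈ 17.950

Prior precision 1/τ₀² = 1/3.45² = 0.0840160; data precision n/σ² = 27/4.63² = 1.25951.
Posterior precision = 0.0840160 + 1.25951 = 1.34353.
Posterior mean = (0.0840160·21.55 + 1.25951·17.71) / 1.34353 = 17.950.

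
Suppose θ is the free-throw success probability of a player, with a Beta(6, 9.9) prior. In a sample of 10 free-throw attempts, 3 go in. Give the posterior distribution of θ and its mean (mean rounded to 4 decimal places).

Observing 3 successes and 7 failures updates Beta(6, 9.9) by adding the success and failure counts to the two shape parameters: α = 6+3 = 9, β = 9.9+7 = 16.9.
E[θ | data] = 9/(9+16.9) = 0.3475.

Posterior: Beta(9, 16.9); mean ≈ 0.3475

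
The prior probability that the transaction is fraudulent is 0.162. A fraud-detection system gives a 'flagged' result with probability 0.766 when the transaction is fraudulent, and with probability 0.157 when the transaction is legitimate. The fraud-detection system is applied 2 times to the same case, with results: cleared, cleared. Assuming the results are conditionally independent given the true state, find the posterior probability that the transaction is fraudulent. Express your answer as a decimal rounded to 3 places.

With H the event that the transaction is fraudulent, the joint likelihood of the observed sequence is P(data|H) = 0.234·0.234 = 0.054756 and P(data|¬H) = 0.843·0.843 = 0.71065.
Bayes: P(H|data) = 0.162·0.054756 / (0.162·0.054756 + 0.838·0.71065) = 0.0088705/0.60439 = 0.0147.

Posterior P(H) ≈ 0.015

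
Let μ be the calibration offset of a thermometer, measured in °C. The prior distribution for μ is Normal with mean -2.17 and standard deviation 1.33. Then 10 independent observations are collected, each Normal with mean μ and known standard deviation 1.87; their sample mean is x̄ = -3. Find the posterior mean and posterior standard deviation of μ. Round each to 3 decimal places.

Prior precision 1/τ₀² = 1/1.33² = 0.565323; data precision n/σ² = 10/1.87² = 2.85968.
Posterior precision = 0.565323 + 2.85968 = 3.42500, giving posterior SD = 1/√3.42500 = 0.540.
Posterior mean = (0.565323·-2.17 + 2.85968·-3) / 3.42500 = -2.863.

Posterior mean ≈ -2.863; posterior SD ≈ 0.540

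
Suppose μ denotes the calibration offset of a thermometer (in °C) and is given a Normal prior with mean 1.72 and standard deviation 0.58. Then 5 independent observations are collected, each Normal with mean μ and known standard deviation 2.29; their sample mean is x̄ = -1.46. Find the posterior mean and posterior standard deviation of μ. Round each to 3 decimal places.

Prior precision 1/τ₀² = 1/0.58² = 2.97265; data precision n/σ² = 5/2.29² = 0.953452.
Posterior precision = 2.97265 + 0.953452 = 3.92610, giving posterior SD = 1/√3.92610 = 0.505.
Posterior mean = (2.97265·1.72 + 0.953452·-1.46) / 3.92610 = 0.948.

Posterior mean ≈ 0.948; posterior SD ≈ 0.505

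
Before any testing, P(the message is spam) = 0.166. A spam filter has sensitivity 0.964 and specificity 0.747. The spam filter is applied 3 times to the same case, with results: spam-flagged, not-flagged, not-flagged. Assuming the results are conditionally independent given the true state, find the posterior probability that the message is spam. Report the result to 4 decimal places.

Posterior P(H) ≈ 0.0018

With H the event that the message is spam, the joint likelihood of the observed sequence is P(data|H) = 0.964·0.036·0.036 = 0.0012493 and P(data|¬H) = 0.253·0.747·0.747 = 0.14118.
Bayes: P(H|data) = 0.166·0.0012493 / (0.166·0.0012493 + 0.834·0.14118) = 0.00020739/0.11795 = 0.0018.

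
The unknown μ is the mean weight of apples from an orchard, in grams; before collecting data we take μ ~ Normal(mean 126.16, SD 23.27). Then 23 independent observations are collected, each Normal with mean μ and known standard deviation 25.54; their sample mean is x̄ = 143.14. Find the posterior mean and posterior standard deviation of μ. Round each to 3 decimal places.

Prior precision 1/τ₀² = 1/23.27² = 0.00184675; data precision n/σ² = 23/25.54² = 0.0352603.
Posterior precision = 0.00184675 + 0.0352603 = 0.0371071, giving posterior SD = 1/√0.0371071 = 5.191.
Posterior mean = (0.00184675·126.16 + 0.0352603·143.14) / 0.0371071 = 142.295.

Posterior mean ≈ 142.295; posterior SD ≈ 5.191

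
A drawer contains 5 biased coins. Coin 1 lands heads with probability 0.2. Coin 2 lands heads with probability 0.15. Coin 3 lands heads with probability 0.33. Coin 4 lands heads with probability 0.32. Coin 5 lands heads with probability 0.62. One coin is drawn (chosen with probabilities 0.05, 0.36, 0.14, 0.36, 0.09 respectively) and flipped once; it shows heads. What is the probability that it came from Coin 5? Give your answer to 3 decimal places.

Posterior probability ≈ 0.198

P(heads|C1) = 0.2; P(heads|C2) = 0.15; P(heads|C3) = 0.33; P(heads|C4) = 0.32; P(heads|C5) = 0.62.
Prior × likelihood for each source: 0.05·0.2=0.01000, 0.36·0.15=0.05400, 0.14·0.33=0.04620, 0.36·0.32=0.1152, 0.09·0.62=0.05580. Summing gives P(heads) = 0.28120.
P(Coin 5 | heads) = 0.05580 / 0.28120 = 0.198.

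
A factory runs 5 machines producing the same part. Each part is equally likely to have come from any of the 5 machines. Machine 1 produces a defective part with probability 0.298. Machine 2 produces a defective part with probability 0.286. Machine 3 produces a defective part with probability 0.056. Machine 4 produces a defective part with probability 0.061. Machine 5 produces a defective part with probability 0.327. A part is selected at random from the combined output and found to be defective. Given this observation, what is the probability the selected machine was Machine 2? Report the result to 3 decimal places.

Posterior probability ≈ 0.278

Tabulate prior·likelihood by source: [1] prior 0.2, lik 0.298, product 0.05960; [2] prior 0.2, lik 0.286, product 0.05720; [3] prior 0.2, lik 0.056, product 0.01120; [4] prior 0.2, lik 0.061, product 0.01220; [5] prior 0.2, lik 0.327, product 0.06540.
Normalizing constant = 0.20560; the posterior for Machine 2 is its product over the sum, 0.05720/0.20560 = 0.278.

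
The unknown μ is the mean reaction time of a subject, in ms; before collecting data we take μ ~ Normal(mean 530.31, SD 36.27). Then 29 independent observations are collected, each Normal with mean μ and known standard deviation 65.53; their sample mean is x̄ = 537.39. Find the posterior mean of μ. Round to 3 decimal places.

With known σ, the Normal prior is conjugate. Weight on the data is w = (n/σ²)/(n/σ² + 1/τ₀²) = 0.00675333/(0.00675333+0.00076016) = 0.89883.
Posterior mean = w·x̄ + (1−w)·μ₀ = 0.89883·537.39 + 0.10117·530.31 = 536.674.

Posterior mean ≈ 536.674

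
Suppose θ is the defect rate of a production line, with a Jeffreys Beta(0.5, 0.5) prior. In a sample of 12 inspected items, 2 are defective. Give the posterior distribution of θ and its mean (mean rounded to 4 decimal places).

Posterior: Beta(2.5, 10.5); mean ≈ 0.1923

The binomial likelihood is conjugate to the Beta prior: with 2 successes and 10 failures, the posterior is Beta(0.5+2, 0.5+10) = Beta(2.5, 10.5).
Posterior mean = α/(α+β) = 2.5/13 = 0.1923.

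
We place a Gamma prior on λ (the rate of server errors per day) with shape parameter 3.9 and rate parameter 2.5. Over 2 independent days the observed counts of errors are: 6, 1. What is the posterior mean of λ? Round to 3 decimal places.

Posterior mean ≈ 2.422

The Poisson likelihood adds the total count to the shape and the number of exposure periods to the rate. Here ∑xᵢ = 7 and n = 2, so shape 3.9→10.9 and rate 2.5→4.5.
E[λ | data] = 10.9/4.5 = 2.422.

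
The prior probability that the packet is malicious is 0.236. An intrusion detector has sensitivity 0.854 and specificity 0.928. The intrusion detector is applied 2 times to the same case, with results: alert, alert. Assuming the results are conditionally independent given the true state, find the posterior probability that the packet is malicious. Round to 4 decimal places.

Posterior P(H) ≈ 0.9775

Let H be the event that the packet is malicious; start with P(H) = 0.236. P('alert'|H) = 0.854, P('alert'|¬H) = 0.072.
Update on result 1 ('alert'): P(H) ← 0.854·0.2360 / (0.854·0.2360 + 0.072·0.7640) = 0.20154/0.25655 = 0.7856.
Update on result 2 ('alert'): P(H) ← 0.854·0.7856 / (0.854·0.7856 + 0.072·0.2144) = 0.67089/0.68633 = 0.9775.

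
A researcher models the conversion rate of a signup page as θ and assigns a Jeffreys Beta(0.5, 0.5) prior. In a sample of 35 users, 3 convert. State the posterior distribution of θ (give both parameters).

Observing 3 successes and 32 failures updates Beta(0.5, 0.5) by adding the success and failure counts to the two shape parameters: α = 0.5+3 = 3.5, β = 0.5+32 = 32.5.

Posterior: Beta(3.5, 32.5)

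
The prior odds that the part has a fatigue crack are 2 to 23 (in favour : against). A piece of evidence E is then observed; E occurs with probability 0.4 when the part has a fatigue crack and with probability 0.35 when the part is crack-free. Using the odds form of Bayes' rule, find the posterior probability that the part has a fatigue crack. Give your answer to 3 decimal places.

Prior odds = 2/23 = 0.086957.
Likelihood ratio for E = 0.4/0.35 = 1.1429.
Posterior odds = prior odds × LR = 0.099379.
Posterior probability = odds/(1+odds) = 0.099379/1.0994 = 0.090.

Posterior probability ≈ 0.090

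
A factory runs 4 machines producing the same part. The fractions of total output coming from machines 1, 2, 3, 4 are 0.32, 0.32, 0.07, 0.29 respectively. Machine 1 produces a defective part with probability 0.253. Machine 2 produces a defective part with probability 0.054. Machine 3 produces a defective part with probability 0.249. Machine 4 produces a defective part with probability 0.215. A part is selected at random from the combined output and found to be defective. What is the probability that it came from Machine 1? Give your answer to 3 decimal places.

Posterior probability ≈ 0.455

Tabulate prior·likelihood by source: [1] prior 0.32, lik 0.253, product 0.08096; [2] prior 0.32, lik 0.054, product 0.01728; [3] prior 0.07, lik 0.249, product 0.01743; [4] prior 0.29, lik 0.215, product 0.06235.
Normalizing constant = 0.17802; the posterior for Machine 1 is its product over the sum, 0.08096/0.17802 = 0.455.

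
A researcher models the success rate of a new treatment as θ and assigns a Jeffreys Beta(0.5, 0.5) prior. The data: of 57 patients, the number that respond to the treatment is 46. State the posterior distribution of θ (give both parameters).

Posterior: Beta(46.5, 11.5)

Observing 46 successes and 11 failures updates Beta(0.5, 0.5) by adding the success and failure counts to the two shape parameters: α = 0.5+46 = 46.5, β = 0.5+11 = 11.5.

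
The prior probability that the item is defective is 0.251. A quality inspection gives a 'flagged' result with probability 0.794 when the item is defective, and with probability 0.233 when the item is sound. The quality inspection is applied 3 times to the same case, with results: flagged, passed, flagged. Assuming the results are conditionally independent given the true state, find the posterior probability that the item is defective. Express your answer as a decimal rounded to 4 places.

Posterior P(H) ≈ 0.5110

With H the event that the item is defective, the joint likelihood of the observed sequence is P(data|H) = 0.794·0.206·0.794 = 0.12987 and P(data|¬H) = 0.233·0.767·0.233 = 0.041640.
Bayes: P(H|data) = 0.251·0.12987 / (0.251·0.12987 + 0.749·0.041640) = 0.032597/0.063785 = 0.5110.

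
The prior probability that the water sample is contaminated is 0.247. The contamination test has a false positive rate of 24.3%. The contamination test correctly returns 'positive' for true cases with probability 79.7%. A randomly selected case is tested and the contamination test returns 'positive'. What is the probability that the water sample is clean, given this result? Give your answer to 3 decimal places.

P(¬H | E) ≈ 0.482

Let H be the event that the water sample is contaminated. P(H) = 0.247, so P(¬H) = 0.753. With E the 'positive' result, P(E|H) = 0.797 and P(E|¬H) = 0.243.
P(E) = 0.797·0.247 + 0.243·0.753 = 0.19686 + 0.18298 = 0.37984.
By Bayes' theorem, P(H|E) = 0.19686 / 0.37984 = 0.518. Hence P(¬H|E) = 1 − 0.518 = 0.482.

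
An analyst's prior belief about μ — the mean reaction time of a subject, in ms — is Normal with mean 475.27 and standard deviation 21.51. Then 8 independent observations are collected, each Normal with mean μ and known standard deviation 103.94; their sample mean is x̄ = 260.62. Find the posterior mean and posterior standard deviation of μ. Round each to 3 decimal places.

With known σ, the Normal prior is conjugate. Weight on the data is w = (n/σ²)/(n/σ² + 1/τ₀²) = 0.00074050/(0.00074050+0.00216132) = 0.25518.
Posterior mean = w·x̄ + (1−w)·μ₀ = 0.25518·260.62 + 0.74482·475.27 = 420.495. Posterior variance = 1/(0.00074050+0.00216132) = 344.611, so SD = 18.564.

Posterior mean ≈ 420.495; posterior SD ≈ 18.564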